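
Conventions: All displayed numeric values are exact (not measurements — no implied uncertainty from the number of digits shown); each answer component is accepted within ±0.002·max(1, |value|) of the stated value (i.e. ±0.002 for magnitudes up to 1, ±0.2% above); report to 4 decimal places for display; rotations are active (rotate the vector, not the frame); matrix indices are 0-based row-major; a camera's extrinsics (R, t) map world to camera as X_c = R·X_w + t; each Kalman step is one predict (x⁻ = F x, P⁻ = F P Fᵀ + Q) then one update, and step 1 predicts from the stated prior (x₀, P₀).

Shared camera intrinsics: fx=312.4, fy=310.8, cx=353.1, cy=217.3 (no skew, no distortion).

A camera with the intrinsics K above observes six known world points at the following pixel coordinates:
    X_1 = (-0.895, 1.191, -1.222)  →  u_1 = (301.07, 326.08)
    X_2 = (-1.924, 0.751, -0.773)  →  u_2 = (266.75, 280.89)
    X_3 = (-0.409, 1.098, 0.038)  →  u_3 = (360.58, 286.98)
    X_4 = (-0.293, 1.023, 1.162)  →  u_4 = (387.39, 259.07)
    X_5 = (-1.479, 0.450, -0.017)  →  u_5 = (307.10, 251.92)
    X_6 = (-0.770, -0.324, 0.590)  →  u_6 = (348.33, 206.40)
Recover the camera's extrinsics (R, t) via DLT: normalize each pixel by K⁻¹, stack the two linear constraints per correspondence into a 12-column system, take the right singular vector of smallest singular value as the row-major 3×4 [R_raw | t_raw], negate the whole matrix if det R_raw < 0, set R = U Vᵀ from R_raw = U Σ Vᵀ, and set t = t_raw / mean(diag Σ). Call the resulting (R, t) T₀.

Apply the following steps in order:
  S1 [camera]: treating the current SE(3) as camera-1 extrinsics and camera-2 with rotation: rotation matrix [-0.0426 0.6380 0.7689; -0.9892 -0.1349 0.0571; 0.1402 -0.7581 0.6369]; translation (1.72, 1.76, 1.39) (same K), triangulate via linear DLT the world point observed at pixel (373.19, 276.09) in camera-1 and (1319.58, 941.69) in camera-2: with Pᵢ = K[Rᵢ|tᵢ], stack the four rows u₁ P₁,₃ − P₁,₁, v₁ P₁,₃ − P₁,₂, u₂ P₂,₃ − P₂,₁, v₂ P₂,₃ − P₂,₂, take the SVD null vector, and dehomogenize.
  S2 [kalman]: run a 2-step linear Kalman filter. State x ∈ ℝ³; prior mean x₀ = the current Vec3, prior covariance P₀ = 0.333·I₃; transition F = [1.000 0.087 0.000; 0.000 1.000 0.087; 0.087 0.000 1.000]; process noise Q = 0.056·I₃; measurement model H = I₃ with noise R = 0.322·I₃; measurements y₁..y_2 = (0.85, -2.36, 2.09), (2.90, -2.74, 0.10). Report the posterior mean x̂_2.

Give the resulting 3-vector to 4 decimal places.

result = (1.3374, -1.5388, 0.7518)

source (pnp_recover): camera pose = R=[0.8855 0.1146 0.4503; 0.0336 0.9508 -0.3079; -0.4634 0.2878 0.8381], t=(0.3595, 0.3000, 5.3422)
after S1 (triangulate): (-0.1811, 0.9003, 0.1598)
after S2 (kf_track): (1.3374, -1.5388, 0.7518)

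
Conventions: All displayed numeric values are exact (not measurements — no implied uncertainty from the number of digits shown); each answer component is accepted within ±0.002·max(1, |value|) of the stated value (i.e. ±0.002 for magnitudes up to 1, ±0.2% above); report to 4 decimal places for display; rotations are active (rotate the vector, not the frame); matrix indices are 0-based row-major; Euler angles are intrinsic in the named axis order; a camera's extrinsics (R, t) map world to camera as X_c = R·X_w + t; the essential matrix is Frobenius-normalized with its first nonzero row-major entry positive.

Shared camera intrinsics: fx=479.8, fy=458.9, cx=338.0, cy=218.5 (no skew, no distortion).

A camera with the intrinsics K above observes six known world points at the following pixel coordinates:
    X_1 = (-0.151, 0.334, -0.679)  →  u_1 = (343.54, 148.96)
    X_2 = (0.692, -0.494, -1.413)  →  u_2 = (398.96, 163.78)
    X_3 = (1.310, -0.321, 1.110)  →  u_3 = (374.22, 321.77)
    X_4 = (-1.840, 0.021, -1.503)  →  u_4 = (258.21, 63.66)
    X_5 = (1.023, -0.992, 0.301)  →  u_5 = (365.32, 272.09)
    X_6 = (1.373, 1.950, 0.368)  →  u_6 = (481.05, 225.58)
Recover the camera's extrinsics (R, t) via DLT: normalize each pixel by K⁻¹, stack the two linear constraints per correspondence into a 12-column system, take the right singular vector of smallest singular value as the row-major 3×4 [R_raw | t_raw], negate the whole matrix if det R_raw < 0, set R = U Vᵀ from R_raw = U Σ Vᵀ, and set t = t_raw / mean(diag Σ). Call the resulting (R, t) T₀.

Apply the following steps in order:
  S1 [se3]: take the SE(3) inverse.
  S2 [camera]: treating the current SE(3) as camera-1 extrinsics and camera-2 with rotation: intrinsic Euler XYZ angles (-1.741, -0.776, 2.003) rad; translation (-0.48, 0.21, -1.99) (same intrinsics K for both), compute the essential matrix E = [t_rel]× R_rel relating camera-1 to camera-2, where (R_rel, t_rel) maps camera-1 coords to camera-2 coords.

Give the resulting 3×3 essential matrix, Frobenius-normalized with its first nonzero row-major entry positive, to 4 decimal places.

source (pnp_recover): camera pose = R=[0.8822 0.2195 -0.4167; 0.4693 -0.3363 0.8165; 0.0391 -0.9158 -0.3997], t=(-0.1500, -0.2200, 6.3597)
after S1 (invert_se3): R=[0.8822 0.4693 0.0391; 0.2195 -0.3363 -0.9158; -0.4167 0.8165 -0.3997], t=(-0.0130, 5.7833, 2.6589)
after S2 (essential): [0.4029 0.2641 -0.2420; 0.0740 0.3245 -0.4107; -0.5651 0.1191 -0.3104]

matrix = [0.4029 0.2641 -0.2420; 0.0740 0.3245 -0.4107; -0.5651 0.1191 -0.3104]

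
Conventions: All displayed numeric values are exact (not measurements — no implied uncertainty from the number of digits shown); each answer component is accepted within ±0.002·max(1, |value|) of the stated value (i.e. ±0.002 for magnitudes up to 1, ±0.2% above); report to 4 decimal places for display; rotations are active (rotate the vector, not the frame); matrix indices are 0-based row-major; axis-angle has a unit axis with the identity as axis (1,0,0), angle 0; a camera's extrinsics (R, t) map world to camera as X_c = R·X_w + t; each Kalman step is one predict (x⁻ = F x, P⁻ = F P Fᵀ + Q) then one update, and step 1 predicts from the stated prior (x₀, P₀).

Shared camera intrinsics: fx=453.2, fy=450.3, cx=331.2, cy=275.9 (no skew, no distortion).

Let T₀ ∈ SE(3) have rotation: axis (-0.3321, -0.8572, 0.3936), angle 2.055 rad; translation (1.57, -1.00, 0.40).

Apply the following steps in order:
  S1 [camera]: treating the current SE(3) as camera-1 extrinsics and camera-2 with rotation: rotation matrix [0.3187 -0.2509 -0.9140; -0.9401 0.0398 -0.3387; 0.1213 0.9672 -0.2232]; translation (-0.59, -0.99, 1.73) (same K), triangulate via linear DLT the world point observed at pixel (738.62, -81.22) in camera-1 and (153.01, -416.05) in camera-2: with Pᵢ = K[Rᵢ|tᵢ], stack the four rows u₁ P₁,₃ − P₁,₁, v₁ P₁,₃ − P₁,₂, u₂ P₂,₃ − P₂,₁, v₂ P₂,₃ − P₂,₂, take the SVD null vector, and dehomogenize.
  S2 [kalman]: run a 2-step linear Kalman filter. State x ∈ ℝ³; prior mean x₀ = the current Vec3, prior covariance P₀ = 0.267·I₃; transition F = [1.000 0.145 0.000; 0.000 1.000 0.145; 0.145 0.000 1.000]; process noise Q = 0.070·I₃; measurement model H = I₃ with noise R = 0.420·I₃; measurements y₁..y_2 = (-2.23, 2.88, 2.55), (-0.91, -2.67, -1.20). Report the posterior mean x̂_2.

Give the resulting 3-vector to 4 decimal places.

result = (-0.8190, -0.4384, 0.1713)

after S1 (triangulate): (0.6285, -0.6792, 0.2322)
after S2 (kf_track): (-0.8190, -0.4384, 0.1713)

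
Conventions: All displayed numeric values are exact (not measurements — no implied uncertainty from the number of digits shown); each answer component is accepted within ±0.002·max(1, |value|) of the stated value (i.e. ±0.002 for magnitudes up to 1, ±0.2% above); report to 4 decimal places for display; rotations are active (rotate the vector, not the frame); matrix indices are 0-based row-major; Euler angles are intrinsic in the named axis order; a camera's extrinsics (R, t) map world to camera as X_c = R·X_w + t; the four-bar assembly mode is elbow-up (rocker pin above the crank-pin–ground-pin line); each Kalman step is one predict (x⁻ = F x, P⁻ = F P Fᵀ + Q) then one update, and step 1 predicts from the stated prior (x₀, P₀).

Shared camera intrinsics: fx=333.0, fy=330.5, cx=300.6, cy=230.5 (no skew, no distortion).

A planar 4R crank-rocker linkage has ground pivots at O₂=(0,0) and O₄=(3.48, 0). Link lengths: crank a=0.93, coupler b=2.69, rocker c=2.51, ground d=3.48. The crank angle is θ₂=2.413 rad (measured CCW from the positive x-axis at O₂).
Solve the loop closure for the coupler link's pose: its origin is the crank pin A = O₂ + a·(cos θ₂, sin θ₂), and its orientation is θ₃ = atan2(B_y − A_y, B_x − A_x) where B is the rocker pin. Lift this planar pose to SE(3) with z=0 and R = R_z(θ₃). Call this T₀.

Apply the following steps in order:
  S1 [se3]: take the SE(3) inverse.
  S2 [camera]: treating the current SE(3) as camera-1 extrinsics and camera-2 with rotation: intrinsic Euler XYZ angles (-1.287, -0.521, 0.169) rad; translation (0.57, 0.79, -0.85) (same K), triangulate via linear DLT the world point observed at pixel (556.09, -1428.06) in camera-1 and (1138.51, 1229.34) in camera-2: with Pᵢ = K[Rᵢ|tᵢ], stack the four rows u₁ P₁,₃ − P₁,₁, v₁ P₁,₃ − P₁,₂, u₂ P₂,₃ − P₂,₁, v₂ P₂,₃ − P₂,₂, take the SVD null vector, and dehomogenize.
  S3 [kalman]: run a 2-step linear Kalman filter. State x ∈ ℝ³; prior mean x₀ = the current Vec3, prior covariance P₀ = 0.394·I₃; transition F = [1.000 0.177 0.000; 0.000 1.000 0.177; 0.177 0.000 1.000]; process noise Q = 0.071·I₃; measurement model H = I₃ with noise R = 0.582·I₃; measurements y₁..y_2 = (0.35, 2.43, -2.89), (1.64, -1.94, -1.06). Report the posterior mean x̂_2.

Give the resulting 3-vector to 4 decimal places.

result = (0.7564, -0.5435, -0.9422)

source (fourbar_fk): coupler pose = R=[0.8994 -0.4371 0.0000; 0.4371 0.8994 0.0000; 0.0000 0.0000 1.0000], t=(-0.6939, 0.6192, 0.0000)
after S1 (invert_se3): R=[0.8994 0.4371 0.0000; -0.4371 0.8994 0.0000; 0.0000 0.0000 1.0000], t=(0.3534, -0.8602, 0.0000)
after S2 (triangulate): (0.5570, -1.1933, 0.4338)
after S3 (kf_track): (0.7564, -0.5435, -0.9422)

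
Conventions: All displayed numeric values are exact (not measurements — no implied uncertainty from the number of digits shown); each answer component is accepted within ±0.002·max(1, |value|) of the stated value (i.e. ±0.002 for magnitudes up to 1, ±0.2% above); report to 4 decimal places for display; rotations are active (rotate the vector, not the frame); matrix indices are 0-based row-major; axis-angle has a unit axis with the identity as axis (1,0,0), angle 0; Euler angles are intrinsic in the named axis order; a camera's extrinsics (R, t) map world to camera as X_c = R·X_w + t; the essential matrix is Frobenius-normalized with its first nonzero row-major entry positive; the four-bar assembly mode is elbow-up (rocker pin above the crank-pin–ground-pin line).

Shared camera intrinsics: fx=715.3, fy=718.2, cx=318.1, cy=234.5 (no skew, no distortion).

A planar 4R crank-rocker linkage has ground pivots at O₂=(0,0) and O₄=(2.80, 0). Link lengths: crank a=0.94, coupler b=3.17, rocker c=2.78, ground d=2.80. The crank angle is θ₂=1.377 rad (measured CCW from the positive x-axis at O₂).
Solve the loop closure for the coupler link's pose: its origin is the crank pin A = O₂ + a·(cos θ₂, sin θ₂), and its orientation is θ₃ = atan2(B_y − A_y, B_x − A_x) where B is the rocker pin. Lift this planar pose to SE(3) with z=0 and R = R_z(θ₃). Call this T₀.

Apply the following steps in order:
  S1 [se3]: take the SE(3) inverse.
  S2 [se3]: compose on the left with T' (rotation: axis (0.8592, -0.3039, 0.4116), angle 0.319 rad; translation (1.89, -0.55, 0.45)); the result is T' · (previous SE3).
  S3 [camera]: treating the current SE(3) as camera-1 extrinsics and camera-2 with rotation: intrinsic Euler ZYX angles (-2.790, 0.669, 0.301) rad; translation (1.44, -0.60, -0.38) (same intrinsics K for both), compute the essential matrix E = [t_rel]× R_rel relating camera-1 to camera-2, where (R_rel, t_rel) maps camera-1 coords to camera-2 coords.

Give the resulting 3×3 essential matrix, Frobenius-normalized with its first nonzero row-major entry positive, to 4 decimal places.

matrix = [0.1300 0.0371 -0.0817; 0.2901 -0.1251 -0.6208; -0.5387 -0.4044 -0.1900]

source (fourbar_fk): coupler pose = R=[0.8104 -0.5859 0.0000; 0.5859 0.8104 0.0000; 0.0000 0.0000 1.0000], t=(0.1810, 0.9224, 0.0000)
after S1 (invert_se3): R=[0.8104 0.5859 0.0000; -0.5859 0.8104 0.0000; 0.0000 0.0000 1.0000], t=(-0.6871, -0.6415, 0.0000)
after S2 (compose_se3): R=[0.8831 0.4628 -0.0775; -0.4651 0.8412 -0.2758; -0.0625 0.2796 0.9581], t=(1.3032, -1.2417, 0.2035)
after S3 (essential): [0.1300 0.0371 -0.0817; 0.2901 -0.1251 -0.6208; -0.5387 -0.4044 -0.1900]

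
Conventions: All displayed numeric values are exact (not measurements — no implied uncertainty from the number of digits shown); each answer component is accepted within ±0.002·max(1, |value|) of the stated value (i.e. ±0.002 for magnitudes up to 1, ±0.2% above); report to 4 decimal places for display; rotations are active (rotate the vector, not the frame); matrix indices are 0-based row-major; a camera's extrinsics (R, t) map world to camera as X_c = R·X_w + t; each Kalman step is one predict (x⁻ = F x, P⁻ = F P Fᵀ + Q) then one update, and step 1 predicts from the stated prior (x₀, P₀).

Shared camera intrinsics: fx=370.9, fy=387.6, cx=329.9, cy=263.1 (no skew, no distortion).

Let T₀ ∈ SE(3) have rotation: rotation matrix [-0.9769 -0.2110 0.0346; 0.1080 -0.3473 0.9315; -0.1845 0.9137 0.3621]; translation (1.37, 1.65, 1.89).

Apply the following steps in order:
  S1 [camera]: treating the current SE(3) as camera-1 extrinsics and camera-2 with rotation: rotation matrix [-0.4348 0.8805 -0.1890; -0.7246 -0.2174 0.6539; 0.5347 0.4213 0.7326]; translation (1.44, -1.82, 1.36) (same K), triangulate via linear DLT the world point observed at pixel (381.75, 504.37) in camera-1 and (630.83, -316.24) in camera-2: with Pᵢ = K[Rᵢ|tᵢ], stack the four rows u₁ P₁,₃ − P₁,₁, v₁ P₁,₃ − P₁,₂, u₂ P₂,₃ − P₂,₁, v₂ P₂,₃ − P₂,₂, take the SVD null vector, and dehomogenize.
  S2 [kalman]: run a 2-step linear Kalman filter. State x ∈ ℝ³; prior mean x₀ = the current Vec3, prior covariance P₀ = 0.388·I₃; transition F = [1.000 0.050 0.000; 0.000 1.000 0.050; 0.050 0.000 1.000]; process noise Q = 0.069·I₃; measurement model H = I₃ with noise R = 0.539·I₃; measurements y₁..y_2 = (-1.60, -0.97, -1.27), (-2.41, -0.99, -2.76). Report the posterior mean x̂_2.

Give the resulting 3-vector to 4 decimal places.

result = (-1.0711, -0.5727, -1.5425)

after S1 (triangulate): (0.9780, 0.5322, -0.2888)
after S2 (kf_track): (-1.0711, -0.5727, -1.5425)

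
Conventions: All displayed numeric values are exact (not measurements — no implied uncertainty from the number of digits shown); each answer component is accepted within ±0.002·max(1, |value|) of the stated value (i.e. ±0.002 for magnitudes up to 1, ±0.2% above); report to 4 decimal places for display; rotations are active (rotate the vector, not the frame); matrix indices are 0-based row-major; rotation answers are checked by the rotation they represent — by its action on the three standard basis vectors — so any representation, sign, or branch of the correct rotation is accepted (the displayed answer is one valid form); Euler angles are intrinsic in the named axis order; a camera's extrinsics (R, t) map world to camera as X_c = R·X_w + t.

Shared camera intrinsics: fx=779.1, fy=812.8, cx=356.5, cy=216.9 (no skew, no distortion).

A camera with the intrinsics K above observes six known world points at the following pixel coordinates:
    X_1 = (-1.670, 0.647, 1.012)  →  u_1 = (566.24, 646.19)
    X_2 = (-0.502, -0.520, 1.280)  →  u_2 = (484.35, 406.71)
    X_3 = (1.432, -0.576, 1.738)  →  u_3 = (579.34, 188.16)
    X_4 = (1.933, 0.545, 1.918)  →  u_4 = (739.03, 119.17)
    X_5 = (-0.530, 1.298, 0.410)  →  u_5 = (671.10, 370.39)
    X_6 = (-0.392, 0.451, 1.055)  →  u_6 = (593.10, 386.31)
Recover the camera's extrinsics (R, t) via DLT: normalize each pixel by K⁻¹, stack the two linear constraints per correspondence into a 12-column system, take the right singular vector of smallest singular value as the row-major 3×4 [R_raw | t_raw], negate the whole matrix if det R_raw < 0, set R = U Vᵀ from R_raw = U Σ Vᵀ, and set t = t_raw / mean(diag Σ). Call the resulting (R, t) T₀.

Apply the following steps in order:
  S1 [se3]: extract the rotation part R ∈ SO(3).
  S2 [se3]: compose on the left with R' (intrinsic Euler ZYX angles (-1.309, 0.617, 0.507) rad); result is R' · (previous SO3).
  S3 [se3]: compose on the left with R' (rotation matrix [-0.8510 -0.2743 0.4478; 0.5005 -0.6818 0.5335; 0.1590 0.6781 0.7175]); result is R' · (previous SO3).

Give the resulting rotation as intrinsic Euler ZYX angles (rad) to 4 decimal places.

rotation (euler_zyx) = (-0.3422, 0.6833, -2.1646)

source (pnp_recover): camera pose = R=[0.3286 0.6227 0.7101; -0.8661 -0.1010 0.4895; 0.3765 -0.7759 0.5062], t=(0.4395, 0.1097, 4.3778)
after S1 (rot_of_se3): [0.3286 0.6227 0.7101; -0.8661 -0.1010 0.4895; 0.3765 -0.7759 0.5062]
after S2 (compose_so3): [-0.8523 0.3011 0.4277; -0.4511 -0.0095 -0.8924; -0.2647 -0.9535 0.1439]
after S3 (compose_so3): [0.7305 -0.6807 -0.0547; -0.2602 -0.3515 0.8993; -0.6314 -0.6427 -0.4339]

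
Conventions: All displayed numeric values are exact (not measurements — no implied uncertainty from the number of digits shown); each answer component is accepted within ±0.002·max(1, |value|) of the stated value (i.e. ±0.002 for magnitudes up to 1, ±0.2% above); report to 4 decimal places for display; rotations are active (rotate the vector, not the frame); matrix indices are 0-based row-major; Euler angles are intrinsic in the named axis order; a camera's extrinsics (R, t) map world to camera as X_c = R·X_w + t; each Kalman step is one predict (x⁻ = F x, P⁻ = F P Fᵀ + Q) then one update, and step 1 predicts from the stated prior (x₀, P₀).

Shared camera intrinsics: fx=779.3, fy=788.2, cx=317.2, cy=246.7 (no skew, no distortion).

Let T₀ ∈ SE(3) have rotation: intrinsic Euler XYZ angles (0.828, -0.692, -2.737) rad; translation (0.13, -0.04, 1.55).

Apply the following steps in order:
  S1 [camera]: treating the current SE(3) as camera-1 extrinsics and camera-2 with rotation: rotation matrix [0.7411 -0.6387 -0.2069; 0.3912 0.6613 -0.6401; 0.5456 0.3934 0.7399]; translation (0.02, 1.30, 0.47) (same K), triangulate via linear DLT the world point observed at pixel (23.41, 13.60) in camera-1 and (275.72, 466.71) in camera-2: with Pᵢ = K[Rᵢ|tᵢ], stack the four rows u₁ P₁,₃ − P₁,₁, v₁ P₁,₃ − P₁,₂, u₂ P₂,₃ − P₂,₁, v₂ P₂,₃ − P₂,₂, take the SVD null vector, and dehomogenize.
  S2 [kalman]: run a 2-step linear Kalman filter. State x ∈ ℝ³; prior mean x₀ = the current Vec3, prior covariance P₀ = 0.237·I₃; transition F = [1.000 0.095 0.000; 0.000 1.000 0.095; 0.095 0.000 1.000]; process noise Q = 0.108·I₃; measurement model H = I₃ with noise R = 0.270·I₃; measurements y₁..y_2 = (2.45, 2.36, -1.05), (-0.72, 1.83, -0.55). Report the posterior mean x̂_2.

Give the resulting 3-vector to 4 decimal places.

after S1 (triangulate): (0.1181, -0.1388, 1.3235)
after S2 (kf_track): (0.4293, 1.5199, -0.1972)

result = (0.4293, 1.5199, -0.1972)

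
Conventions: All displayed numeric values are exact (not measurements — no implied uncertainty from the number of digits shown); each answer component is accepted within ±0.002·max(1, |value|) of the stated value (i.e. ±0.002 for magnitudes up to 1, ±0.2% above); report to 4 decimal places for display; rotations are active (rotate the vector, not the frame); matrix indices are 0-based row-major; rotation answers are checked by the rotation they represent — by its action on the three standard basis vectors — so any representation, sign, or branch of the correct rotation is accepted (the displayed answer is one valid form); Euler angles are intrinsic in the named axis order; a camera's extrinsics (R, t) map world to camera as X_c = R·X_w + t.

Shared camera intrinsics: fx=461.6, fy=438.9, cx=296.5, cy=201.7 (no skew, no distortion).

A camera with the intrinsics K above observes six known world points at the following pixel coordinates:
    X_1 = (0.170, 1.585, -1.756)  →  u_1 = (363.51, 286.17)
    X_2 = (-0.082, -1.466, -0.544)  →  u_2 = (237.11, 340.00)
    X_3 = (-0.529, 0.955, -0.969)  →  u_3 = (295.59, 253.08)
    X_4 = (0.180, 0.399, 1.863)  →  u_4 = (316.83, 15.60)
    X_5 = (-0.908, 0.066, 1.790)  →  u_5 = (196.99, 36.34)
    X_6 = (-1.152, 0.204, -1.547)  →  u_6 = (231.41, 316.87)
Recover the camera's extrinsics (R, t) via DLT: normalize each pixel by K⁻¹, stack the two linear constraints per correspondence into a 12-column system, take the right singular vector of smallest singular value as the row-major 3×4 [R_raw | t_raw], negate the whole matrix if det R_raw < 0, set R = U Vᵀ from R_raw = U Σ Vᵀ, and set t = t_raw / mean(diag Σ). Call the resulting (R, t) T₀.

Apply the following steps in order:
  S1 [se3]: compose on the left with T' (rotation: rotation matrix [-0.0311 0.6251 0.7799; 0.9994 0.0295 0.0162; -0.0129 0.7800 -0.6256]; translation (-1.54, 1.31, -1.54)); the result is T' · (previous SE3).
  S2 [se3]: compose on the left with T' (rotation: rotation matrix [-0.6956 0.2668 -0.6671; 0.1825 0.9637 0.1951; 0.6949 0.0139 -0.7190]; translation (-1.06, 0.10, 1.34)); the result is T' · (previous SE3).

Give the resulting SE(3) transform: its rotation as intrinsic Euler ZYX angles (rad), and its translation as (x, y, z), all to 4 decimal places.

source (pnp_recover): camera pose = R=[0.9376 0.3333 -0.0993; 0.0159 -0.3262 -0.9452; -0.3474 0.8846 -0.3111], t=(0.0700, 0.0900, 4.5298)
after S1 (compose_se3): R=[-0.2902 0.4757 -0.8304; 0.9319 0.3378 -0.1322; 0.2177 -0.8122 -0.5413], t=(2.0471, 1.4560, -4.3047)
after S2 (compose_se3): R=[0.3053 0.3011 0.9034; 0.8875 0.2539 -0.3845; -0.3452 0.9192 -0.1897], t=(0.7762, 1.0370, 5.8778)

rotation (euler_zyx) = (1.2395, 0.3524, 1.7743), translation = (0.7762, 1.0370, 5.8778)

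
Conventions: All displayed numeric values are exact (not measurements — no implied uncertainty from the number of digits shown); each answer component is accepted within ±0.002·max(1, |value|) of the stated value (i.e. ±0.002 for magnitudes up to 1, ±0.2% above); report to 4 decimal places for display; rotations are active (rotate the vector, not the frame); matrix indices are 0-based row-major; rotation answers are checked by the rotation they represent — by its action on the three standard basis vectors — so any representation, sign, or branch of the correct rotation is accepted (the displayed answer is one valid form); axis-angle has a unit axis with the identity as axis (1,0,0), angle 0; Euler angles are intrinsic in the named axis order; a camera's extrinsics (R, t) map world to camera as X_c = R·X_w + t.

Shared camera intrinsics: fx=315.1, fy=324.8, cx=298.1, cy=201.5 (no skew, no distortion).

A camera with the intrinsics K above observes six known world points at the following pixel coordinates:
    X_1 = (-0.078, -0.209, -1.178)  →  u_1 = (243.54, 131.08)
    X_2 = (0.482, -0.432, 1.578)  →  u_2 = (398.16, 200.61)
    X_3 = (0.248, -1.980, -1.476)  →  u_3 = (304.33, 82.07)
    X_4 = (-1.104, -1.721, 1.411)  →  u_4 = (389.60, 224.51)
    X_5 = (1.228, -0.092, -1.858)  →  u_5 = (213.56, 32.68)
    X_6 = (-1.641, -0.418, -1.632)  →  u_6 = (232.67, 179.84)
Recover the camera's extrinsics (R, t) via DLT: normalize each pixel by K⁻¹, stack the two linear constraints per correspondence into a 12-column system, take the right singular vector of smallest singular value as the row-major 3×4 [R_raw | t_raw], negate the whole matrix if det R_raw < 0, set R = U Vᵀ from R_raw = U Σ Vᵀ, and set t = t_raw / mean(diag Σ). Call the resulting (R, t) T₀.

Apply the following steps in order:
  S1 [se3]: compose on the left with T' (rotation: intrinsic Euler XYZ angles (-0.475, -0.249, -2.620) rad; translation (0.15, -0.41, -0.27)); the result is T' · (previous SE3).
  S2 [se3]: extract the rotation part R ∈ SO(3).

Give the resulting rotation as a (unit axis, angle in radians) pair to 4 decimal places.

rotation (axis_angle) = ((0.5031, 0.5633, -0.6554), 2.4367)

source (pnp_recover): camera pose = R=[0.1892 -0.6791 0.7093; -0.6842 0.4270 0.5913; -0.7044 -0.5971 -0.3839], t=(-0.2201, -0.4299, 4.7288)
after S1 (compose_se3): R=[-0.3158 0.9240 -0.2159; 0.0746 -0.2026 -0.9764; -0.9459 -0.3244 -0.0050], t=(-1.0380, 2.1124, 3.5799)
after S2 (rot_of_se3): [-0.3158 0.9240 -0.2159; 0.0746 -0.2026 -0.9764; -0.9459 -0.3244 -0.0050]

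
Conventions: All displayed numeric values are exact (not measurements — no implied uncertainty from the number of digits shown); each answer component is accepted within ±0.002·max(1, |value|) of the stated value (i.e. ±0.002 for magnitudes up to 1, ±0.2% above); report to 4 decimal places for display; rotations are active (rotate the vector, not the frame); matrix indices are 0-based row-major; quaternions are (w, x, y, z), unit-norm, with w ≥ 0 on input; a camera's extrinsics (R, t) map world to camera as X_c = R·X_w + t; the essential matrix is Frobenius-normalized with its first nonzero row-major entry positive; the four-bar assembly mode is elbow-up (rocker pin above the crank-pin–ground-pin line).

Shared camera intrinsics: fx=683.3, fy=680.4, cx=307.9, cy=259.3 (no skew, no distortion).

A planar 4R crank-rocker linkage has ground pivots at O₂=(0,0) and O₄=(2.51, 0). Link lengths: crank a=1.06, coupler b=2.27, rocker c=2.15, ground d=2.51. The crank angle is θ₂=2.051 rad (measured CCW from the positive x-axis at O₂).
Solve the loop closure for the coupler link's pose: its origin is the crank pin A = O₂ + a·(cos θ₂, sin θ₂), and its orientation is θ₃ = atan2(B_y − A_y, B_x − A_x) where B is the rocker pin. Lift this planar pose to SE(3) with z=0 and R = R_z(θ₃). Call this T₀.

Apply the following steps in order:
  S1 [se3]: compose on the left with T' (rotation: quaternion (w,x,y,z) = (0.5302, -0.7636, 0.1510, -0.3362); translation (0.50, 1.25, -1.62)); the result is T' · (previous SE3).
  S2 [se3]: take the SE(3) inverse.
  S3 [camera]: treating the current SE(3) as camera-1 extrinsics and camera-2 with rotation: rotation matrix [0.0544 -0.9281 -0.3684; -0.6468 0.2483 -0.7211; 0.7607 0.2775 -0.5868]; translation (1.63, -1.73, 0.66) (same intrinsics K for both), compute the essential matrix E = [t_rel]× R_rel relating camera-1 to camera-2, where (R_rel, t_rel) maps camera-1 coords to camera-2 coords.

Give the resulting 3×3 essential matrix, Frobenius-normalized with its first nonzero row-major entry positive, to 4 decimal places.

matrix = [0.3810 -0.4706 0.1221; 0.3046 0.1352 -0.6199; -0.2472 0.2490 -0.0002]

source (fourbar_fk): coupler pose = R=[0.9007 -0.4344 0.0000; 0.4344 0.9007 0.0000; 0.0000 0.0000 1.0000], t=(-0.4897, 0.9401, 0.0000)
after S1 (compose_se3): R=[0.7107 -0.2030 0.6735; -0.6992 -0.0982 0.7082; -0.0776 -0.9742 -0.2117], t=(0.2617, 1.1688, -2.6497)
after S2 (invert_se3): R=[0.7107 -0.6992 -0.0776; -0.2030 -0.0982 -0.9742; 0.6735 0.7082 -0.2117], t=(0.4255, -2.4135, -1.5650)
after S3 (essential): [0.3810 -0.4706 0.1221; 0.3046 0.1352 -0.6199; -0.2472 0.2490 -0.0002]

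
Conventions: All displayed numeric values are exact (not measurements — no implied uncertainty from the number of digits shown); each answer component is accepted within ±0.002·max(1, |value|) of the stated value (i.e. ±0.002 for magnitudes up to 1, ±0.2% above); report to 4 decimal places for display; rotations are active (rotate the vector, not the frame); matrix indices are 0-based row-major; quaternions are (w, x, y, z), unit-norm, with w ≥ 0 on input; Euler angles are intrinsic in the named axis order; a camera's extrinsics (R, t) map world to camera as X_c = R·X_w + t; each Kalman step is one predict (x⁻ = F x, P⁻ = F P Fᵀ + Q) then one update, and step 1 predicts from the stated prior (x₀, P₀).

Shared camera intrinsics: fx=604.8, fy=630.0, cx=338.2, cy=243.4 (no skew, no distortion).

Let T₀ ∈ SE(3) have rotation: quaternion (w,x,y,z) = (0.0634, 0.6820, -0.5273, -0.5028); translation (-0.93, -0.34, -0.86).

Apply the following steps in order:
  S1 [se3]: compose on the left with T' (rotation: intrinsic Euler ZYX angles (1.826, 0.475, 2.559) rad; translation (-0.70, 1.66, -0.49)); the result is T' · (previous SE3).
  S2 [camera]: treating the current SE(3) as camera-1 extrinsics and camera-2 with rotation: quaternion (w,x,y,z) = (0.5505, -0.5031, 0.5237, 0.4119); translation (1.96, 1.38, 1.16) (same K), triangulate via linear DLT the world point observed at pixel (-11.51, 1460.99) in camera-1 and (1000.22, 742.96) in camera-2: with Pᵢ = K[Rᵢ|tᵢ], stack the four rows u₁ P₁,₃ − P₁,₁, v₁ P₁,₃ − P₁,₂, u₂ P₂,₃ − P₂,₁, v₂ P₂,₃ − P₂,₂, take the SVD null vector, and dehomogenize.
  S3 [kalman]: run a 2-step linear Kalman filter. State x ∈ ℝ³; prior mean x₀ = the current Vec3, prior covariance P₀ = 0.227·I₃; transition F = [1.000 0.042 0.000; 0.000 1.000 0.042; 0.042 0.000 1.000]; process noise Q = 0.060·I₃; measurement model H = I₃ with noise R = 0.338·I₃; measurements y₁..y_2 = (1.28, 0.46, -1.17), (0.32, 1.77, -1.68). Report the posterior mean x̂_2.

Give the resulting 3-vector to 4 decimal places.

after S1 (compose_se3): R=[-0.9583 0.2104 0.1936; -0.2660 -0.9043 -0.3339; 0.1048 -0.3715 0.9225], t=(-1.2851, 0.9036, 0.4076)
after S2 (triangulate): (-0.9268, -0.4174, 0.2966)
after S3 (kf_track): (0.1738, 0.6679, -0.8592)

result = (0.1738, 0.6679, -0.8592)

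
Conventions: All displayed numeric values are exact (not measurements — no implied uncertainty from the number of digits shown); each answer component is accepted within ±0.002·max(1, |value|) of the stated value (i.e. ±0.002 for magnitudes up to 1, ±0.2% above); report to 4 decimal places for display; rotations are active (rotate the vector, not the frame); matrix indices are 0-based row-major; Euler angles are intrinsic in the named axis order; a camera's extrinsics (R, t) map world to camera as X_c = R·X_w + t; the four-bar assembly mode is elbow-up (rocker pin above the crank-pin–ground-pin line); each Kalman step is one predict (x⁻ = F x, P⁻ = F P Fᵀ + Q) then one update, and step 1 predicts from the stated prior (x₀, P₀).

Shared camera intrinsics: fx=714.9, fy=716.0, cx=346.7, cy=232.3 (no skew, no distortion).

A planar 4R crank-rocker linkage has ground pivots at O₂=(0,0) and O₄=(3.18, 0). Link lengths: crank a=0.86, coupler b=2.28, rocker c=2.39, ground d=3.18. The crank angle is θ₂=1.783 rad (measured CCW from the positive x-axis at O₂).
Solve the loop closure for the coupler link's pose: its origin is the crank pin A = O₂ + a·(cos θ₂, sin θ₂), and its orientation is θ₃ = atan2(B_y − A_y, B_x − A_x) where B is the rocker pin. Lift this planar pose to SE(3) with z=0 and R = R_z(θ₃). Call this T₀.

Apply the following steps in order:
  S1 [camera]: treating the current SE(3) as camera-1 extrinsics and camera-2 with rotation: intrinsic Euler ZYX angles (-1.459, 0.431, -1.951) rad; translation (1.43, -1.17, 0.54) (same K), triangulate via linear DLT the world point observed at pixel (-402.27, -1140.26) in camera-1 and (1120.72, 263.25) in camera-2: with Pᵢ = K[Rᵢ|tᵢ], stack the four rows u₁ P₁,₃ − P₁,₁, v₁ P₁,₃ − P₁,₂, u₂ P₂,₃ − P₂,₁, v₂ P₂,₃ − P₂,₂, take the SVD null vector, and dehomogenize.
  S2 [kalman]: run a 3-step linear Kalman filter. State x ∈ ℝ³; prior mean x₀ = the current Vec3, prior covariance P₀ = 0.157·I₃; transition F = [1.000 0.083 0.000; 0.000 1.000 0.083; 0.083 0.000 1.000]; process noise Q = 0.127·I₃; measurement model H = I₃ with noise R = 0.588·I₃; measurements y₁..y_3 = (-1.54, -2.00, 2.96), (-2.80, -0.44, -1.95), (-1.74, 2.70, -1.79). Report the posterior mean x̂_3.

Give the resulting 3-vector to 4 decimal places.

result = (-2.1312, 0.1342, -0.5856)

source (fourbar_fk): coupler pose = R=[0.8721 -0.4893 0.0000; 0.4893 0.8721 0.0000; 0.0000 0.0000 1.0000], t=(-0.1811, 0.8407, 0.0000)
after S1 (triangulate): (-1.8687, -1.8329, 0.8723)
after S2 (kf_track): (-2.1312, 0.1342, -0.5856)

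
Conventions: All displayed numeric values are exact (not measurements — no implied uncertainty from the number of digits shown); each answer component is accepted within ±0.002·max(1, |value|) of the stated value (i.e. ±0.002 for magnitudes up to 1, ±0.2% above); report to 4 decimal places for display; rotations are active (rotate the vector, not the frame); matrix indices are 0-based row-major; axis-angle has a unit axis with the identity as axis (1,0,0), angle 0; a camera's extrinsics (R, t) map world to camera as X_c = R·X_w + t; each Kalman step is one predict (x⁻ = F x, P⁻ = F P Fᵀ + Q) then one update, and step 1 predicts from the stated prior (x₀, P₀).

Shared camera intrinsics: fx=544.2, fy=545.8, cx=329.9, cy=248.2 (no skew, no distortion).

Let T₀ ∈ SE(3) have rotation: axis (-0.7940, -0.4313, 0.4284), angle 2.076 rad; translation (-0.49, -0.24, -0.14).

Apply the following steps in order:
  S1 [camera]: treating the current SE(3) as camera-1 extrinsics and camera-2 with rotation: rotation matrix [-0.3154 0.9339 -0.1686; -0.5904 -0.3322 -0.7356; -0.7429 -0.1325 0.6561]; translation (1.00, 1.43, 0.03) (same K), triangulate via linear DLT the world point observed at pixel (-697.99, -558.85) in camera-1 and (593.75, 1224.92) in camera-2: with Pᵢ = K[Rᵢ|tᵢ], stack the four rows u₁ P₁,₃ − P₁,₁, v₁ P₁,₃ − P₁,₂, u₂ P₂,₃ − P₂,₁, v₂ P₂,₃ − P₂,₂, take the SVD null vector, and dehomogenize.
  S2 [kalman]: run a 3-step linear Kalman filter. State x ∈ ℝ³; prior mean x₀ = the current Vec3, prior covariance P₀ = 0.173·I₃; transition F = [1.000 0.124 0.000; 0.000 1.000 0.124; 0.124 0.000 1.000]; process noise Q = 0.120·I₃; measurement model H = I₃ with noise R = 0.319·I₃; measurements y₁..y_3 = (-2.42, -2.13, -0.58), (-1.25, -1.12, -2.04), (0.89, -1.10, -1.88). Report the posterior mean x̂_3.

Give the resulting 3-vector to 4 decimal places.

after S1 (triangulate): (-1.2915, -0.8022, 0.2608)
after S2 (kf_track): (-0.6237, -1.2520, -1.5488)

result = (-0.6237, -1.2520, -1.5488)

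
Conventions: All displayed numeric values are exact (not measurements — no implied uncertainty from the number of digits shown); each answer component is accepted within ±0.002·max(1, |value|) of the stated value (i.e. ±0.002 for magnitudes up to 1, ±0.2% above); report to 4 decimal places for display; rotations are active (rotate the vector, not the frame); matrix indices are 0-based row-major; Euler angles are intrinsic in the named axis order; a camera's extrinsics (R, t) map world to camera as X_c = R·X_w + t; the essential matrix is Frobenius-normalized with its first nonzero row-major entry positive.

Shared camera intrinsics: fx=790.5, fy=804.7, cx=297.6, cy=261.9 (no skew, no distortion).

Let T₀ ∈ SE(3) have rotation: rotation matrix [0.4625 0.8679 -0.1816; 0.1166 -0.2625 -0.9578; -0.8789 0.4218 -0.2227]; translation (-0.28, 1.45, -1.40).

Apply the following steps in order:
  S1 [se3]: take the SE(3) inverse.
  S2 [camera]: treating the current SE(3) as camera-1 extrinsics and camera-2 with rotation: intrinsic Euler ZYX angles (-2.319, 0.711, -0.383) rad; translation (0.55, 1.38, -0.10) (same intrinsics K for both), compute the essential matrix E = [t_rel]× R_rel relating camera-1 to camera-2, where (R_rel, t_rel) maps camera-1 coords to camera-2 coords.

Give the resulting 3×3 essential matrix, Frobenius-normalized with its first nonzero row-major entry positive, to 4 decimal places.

after S1 (invert_se3): R=[0.4625 0.1166 -0.8789; 0.8678 -0.2626 0.4218; -0.1816 -0.9578 -0.2227], t=(-1.2701, 1.2142, 1.0263)
after S2 (essential): [0.3121 0.2792 -0.3047; -0.4642 -0.3116 -0.0926; -0.1541 0.0089 -0.6220]

matrix = [0.3121 0.2792 -0.3047; -0.4642 -0.3116 -0.0926; -0.1541 0.0089 -0.6220]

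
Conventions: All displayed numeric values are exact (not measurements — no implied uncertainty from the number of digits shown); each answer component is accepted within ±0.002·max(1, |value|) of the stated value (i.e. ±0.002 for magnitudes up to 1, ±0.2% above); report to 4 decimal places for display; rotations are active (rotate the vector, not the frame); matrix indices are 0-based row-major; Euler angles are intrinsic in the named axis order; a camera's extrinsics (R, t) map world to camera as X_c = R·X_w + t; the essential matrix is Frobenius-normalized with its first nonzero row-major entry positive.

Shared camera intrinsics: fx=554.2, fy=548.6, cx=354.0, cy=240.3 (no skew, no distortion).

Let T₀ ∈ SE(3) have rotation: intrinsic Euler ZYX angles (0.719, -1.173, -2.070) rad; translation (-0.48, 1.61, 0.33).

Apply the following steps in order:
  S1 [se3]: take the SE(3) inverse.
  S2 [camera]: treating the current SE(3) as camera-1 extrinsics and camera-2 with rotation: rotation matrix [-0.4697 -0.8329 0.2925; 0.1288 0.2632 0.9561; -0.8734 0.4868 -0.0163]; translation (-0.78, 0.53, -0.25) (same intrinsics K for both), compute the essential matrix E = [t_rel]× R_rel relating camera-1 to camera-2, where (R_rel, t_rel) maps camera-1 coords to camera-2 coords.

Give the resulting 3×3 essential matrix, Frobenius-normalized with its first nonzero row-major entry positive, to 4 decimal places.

after S1 (invert_se3): R=[0.2915 0.2551 0.9219; 0.9244 0.1729 -0.3401; -0.2462 0.9513 -0.1855], t=(-0.5751, 0.2776, -1.5886)
after S2 (essential): [0.3319 0.2136 -0.2342; 0.1008 0.5780 -0.1593; 0.5017 -0.3311 -0.2417]

matrix = [0.3319 0.2136 -0.2342; 0.1008 0.5780 -0.1593; 0.5017 -0.3311 -0.2417]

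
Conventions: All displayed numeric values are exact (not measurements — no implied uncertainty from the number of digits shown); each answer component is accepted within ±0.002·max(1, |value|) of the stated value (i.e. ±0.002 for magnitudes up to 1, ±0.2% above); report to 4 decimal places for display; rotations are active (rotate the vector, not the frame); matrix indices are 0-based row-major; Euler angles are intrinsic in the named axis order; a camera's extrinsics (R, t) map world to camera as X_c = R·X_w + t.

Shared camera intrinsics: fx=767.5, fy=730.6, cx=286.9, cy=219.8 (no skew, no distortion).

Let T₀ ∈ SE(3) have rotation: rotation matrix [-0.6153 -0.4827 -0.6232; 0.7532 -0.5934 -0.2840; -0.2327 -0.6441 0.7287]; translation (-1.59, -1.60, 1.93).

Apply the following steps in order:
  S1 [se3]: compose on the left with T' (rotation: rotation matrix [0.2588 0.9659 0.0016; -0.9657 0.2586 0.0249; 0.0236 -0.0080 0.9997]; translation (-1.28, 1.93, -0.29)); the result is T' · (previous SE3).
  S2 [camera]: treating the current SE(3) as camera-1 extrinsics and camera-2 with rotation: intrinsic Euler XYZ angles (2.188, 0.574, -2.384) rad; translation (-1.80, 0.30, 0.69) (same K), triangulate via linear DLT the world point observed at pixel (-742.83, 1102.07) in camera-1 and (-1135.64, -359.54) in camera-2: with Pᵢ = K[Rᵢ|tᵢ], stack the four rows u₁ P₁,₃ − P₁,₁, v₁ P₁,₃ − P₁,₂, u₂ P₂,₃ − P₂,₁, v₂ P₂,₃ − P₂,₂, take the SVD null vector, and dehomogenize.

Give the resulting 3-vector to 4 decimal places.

result = (-0.3609, -0.4667, 0.7910)

after S1 (compose_se3): R=[0.5679 -0.6991 -0.4344; 0.7832 0.2966 0.5465; -0.2532 -0.6506 0.7160], t=(-3.2338, 3.0996, 1.6146)
after S2 (triangulate): (-0.3609, -0.4667, 0.7910)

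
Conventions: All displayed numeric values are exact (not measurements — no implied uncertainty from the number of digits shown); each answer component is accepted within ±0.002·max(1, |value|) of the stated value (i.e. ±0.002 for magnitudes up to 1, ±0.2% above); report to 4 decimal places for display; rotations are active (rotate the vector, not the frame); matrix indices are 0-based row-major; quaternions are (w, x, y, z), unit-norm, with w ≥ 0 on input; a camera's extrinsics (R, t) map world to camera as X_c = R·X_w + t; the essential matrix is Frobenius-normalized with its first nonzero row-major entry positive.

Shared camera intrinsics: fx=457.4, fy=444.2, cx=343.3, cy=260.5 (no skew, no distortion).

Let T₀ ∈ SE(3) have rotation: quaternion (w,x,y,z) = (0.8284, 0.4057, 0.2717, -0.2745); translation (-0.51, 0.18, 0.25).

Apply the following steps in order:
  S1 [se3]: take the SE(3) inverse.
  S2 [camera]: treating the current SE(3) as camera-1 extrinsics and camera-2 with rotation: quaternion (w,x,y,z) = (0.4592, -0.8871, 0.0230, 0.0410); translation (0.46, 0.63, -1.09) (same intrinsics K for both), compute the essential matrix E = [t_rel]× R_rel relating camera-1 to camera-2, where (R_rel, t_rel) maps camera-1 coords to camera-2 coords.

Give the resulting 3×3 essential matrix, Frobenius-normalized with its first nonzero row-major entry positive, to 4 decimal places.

after S1 (invert_se3): R=[0.7017 -0.2343 -0.6729; 0.6752 0.5201 0.5230; 0.2274 -0.8213 0.5232], t=(0.5682, 0.1200, 0.1330)
after S2 (essential): [0.0838 0.1904 -0.6749; 0.4475 0.4015 0.1513; 0.2411 0.2099 0.1210]

matrix = [0.0838 0.1904 -0.6749; 0.4475 0.4015 0.1513; 0.2411 0.2099 0.1210]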